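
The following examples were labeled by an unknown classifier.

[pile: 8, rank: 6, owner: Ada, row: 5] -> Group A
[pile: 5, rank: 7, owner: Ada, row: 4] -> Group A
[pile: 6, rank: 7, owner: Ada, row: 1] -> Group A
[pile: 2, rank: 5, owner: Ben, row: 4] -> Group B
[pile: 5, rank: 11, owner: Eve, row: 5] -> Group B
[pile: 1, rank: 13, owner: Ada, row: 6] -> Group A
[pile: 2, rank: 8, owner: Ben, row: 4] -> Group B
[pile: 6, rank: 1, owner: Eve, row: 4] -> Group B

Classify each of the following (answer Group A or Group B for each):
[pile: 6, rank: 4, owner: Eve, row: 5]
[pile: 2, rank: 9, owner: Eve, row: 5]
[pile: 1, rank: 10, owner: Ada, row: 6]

Group B, Group B, Group A

All 'Group A' examples share one property — owner is Ada — and every 'Group B' example lacks it.
[pile: 6, rank: 4, owner: Eve, row: 5] → owner is Eve → Group B.
[pile: 2, rank: 9, owner: Eve, row: 5] → owner is Eve → Group B.
[pile: 1, rank: 10, owner: Ada, row: 6] → owner is Ada → Group A.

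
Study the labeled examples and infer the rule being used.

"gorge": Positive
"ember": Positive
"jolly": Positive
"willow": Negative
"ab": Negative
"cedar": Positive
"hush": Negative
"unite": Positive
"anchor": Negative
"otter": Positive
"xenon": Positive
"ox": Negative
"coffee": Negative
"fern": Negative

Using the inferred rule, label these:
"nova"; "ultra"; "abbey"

Negative, Positive, Positive

The rule appears to be: odd length.
"nova": length 4 — doesn't qualify, so Negative. "ultra": length 5 — satisfies this, so Positive. "abbey": length 5 — satisfies this, so Positive.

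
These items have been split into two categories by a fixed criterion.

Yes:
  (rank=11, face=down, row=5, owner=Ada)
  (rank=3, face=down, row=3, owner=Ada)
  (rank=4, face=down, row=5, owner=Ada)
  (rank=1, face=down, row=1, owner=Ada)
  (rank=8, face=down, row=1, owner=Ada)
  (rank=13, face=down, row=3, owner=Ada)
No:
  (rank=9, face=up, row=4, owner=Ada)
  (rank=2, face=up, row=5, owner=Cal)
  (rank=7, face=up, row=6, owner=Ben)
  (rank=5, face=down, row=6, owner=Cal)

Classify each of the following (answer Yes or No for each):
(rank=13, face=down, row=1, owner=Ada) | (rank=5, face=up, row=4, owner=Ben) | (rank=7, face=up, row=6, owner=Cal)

'Yes' ⟺ face is down AND owner is Ada.
(rank=13, face=down, row=1, owner=Ada) — face is down, owner is Ada, hence Yes.
(rank=5, face=up, row=4, owner=Ben) — face is up, owner is Ben, hence No.
(rank=7, face=up, row=6, owner=Cal) — face is up, owner is Cal, hence No.

Yes, No, No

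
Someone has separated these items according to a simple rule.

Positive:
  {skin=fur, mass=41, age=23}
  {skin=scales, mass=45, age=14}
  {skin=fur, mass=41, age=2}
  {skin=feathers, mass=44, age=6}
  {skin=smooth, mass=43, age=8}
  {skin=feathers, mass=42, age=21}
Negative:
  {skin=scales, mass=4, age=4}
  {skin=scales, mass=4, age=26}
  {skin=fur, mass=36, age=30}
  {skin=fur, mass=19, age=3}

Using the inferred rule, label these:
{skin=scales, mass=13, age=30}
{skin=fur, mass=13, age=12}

The classifier is using: mass ≥ 41.
{skin=scales, mass=13, age=30}: mass = 13, does not fit → Negative. {skin=fur, mass=13, age=12}: mass = 13, does not fit → Negative.

Negative, Negative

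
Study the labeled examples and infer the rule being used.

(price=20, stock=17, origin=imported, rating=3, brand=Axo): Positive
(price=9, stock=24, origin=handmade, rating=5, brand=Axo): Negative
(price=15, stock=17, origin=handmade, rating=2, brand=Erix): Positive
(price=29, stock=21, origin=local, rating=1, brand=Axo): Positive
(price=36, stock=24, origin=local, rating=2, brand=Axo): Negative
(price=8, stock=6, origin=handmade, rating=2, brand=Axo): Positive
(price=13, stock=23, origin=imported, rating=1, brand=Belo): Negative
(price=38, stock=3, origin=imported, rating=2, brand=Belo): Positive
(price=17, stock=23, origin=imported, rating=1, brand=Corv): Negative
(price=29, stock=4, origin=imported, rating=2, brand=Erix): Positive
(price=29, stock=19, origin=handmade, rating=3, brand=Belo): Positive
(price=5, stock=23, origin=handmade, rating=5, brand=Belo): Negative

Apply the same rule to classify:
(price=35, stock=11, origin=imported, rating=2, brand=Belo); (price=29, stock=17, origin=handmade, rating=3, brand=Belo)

Positive, Positive

The rule appears to be: stock ≤ 21.
Positive: (price=35, stock=11, origin=imported, rating=2, brand=Belo), since stock = 11. Positive: (price=29, stock=17, origin=handmade, rating=3, brand=Belo), since stock = 17.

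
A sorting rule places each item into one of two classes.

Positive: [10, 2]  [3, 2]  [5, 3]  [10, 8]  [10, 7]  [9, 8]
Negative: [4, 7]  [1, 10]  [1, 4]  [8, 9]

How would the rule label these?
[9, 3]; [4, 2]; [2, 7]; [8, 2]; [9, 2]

Every 'Positive' example satisfies: first > second. None of the 'Negative' examples do.

Positive, Positive, Negative, Positive, Positive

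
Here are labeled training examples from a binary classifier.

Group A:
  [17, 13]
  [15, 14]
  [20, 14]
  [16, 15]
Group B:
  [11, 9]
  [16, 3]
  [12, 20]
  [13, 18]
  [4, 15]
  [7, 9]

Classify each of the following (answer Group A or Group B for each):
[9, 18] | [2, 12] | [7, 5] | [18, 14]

Group B, Group B, Group B, Group A

The pattern is that an item is 'Group A' exactly when: first > second AND sum ≥ 29.
[9, 18]: 9 < 18, 9+18 = 27 — does not fit, so Group B. [2, 12]: 2 < 12, 2+12 = 14 — does not fit, so Group B. [7, 5]: 7 > 5, 7+5 = 12 — does not fit, so Group B. [18, 14]: 18 > 14, 18+14 = 32 — passes, so Group A.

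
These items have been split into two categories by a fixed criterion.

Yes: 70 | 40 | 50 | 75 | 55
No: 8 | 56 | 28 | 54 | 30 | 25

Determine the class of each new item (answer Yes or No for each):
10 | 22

No, No

The pattern is that an item is 'Yes' exactly when: multiple of 5 AND at least 40.
No: 10, since 10 = 5·2, 10 < 40.
No: 22, since 22 = 5·4 + 2, 22 < 40.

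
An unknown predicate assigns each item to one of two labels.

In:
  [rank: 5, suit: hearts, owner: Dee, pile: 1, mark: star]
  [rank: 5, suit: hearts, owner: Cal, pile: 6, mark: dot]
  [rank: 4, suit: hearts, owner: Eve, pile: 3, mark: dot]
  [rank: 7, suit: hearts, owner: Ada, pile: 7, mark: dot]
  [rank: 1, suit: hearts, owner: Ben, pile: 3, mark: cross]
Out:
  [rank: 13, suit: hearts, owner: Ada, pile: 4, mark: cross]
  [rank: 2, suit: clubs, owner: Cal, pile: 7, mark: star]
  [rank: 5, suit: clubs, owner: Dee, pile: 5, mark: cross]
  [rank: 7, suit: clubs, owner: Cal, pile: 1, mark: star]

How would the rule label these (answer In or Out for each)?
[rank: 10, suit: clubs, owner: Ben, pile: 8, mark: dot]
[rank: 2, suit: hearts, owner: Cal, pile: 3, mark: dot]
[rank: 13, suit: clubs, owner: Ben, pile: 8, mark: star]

The distinguishing property — suit is hearts AND rank ≤ 7 — holds for all the 'In' cases and none of the 'Out' cases.
Out: [rank: 10, suit: clubs, owner: Ben, pile: 8, mark: dot], since suit is clubs, rank = 10.
In: [rank: 2, suit: hearts, owner: Cal, pile: 3, mark: dot], since suit is hearts, rank = 2.
Out: [rank: 13, suit: clubs, owner: Ben, pile: 8, mark: star], since suit is clubs, rank = 13.

Out, In, Out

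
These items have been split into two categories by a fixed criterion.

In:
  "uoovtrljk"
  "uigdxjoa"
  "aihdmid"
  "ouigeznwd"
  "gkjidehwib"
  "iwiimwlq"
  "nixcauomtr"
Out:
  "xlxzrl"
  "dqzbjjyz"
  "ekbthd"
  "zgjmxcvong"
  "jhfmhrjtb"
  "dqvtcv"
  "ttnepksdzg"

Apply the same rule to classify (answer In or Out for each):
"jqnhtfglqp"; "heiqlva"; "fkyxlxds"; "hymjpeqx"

Out, In, Out, Out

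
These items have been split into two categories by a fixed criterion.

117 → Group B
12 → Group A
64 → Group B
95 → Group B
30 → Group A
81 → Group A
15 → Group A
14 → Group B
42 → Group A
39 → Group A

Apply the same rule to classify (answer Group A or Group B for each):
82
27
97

The distinguishing property — multiple of 3 AND at most 81 — holds for all the 'Group A' cases and none of the 'Group B' cases.

Group B, Group A, Group B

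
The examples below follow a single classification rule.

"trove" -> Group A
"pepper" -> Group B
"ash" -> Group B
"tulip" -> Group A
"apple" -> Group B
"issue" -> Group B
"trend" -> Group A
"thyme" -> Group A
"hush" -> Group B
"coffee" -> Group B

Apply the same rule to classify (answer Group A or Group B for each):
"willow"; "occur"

Group B, Group B

The simplest hypothesis consistent with all the labels is: contains 't'.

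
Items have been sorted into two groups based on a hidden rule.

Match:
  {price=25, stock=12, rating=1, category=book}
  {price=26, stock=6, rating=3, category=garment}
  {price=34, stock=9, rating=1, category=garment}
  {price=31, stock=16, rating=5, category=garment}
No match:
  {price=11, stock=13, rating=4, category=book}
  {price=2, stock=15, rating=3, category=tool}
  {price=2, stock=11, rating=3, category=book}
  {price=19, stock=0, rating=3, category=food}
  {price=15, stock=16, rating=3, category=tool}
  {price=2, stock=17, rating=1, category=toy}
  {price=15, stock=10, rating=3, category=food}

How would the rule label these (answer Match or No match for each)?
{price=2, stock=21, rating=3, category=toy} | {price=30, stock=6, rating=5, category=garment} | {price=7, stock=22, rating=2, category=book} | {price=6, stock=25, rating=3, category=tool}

No match, Match, No match, No match

A rule that fits every label: price ≥ 25 — true of each 'Match' example, false of each 'No match' one.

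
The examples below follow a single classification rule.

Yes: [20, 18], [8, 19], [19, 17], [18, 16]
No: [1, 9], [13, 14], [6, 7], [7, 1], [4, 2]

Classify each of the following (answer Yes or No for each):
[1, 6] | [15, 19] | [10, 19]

No, Yes, Yes

A rule that fits every label: second ≥ 16 — true of each 'Yes' example, false of each 'No' one.
[1, 6] → second 6 → No. [15, 19] → second 19 → Yes. [10, 19] → second 19 → Yes.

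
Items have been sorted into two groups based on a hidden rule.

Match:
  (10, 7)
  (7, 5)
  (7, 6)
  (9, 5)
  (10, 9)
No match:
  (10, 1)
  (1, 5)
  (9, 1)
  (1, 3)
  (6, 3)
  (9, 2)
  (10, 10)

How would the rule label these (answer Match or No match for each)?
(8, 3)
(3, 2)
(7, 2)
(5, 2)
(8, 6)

No match, No match, No match, No match, Match

Rule: first > second AND sum ≥ 12. This holds for each 'Match' example and fails for each 'No match' one.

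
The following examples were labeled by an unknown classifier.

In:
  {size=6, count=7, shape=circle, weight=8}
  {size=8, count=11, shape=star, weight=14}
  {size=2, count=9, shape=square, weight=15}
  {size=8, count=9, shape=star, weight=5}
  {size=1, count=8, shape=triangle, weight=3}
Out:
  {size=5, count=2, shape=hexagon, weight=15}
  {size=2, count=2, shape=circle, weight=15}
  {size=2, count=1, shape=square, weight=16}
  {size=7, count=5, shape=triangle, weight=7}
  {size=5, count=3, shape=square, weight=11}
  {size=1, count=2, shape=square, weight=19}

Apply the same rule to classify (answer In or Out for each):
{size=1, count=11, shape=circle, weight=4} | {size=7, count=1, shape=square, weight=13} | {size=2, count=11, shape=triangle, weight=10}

In, Out, In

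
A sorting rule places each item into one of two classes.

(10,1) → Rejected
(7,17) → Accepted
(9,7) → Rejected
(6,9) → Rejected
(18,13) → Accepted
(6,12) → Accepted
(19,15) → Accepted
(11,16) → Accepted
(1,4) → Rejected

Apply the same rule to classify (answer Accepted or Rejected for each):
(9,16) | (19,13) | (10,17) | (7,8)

The rule appears to be: sum ≥ 18.
Accepted: (9,16), since 9+16 = 25. Accepted: (19,13), since 19+13 = 32. Accepted: (10,17), since 10+17 = 27. Rejected: (7,8), since 7+8 = 15.

Accepted, Accepted, Accepted, Rejected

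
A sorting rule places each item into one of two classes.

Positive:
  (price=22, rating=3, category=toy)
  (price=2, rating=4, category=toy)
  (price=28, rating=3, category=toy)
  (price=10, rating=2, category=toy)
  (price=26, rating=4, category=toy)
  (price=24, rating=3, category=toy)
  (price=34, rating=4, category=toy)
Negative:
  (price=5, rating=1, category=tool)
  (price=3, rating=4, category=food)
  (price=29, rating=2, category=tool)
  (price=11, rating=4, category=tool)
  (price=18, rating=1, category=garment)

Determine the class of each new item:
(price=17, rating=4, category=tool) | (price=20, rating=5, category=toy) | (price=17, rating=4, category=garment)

The pattern is that an item is 'Positive' exactly when: category is toy.
Negative: (price=17, rating=4, category=tool), since category is tool. Positive: (price=20, rating=5, category=toy), since category is toy. Negative: (price=17, rating=4, category=garment), since category is garment.

Negative, Positive, Negative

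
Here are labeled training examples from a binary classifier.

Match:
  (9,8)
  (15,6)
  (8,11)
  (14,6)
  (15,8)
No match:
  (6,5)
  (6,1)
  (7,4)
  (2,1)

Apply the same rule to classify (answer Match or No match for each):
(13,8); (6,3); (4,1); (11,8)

Match, No match, No match, Match

The classifier is using: sum ≥ 17.
(13,8): 13+8 = 21, matches → Match.
(6,3): 6+3 = 9, doesn't match → No match.
(4,1): 4+1 = 5, doesn't match → No match.
(11,8): 11+8 = 19, matches → Match.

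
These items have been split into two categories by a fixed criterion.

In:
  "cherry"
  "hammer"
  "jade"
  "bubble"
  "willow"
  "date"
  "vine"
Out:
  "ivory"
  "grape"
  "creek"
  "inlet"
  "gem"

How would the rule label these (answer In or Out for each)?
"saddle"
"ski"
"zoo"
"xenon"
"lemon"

In, Out, Out, Out, Out

The pattern is that an item is 'In' exactly when: even length.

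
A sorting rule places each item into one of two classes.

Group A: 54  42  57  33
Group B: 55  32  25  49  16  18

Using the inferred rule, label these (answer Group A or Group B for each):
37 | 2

Group B, Group B

The pattern is that an item is 'Group A' exactly when: multiple of 3 AND at least 25.
37 → 37 = 3·12 + 1, 37 ≥ 25 → Group B.
2 → 2 = 3·0 + 2, 2 < 25 → Group B.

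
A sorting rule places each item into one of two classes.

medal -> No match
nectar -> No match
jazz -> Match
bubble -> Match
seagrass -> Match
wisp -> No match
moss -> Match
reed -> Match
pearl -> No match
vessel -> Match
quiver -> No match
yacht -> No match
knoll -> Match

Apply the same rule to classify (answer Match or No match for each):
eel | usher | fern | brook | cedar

Match, No match, No match, Match, No match

'Match' ⟺ has a double letter.
Match: eel, since 'ee' doubled.
No match: usher, since no doubled letter.
No match: fern, since no doubled letter.
Match: brook, since 'oo' doubled.
No match: cedar, since no doubled letter.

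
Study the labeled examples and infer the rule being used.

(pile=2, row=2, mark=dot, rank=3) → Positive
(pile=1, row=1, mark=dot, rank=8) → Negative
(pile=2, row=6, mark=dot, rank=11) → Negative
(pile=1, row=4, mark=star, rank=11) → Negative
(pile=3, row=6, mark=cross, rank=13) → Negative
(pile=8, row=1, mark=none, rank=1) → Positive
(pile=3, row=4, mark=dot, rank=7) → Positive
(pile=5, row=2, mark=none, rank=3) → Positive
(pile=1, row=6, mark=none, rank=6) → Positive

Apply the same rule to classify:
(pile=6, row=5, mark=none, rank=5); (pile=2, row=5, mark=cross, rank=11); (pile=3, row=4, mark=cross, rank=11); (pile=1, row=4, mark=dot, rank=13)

Positive, Negative, Negative, Negative

Every 'Positive' example satisfies: rank ≤ 7. None of the 'Negative' examples do.
(pile=6, row=5, mark=none, rank=5) → rank = 5 → Positive.
(pile=2, row=5, mark=cross, rank=11) → rank = 11 → Negative.
(pile=3, row=4, mark=cross, rank=11) → rank = 11 → Negative.
(pile=1, row=4, mark=dot, rank=13) → rank = 13 → Negative.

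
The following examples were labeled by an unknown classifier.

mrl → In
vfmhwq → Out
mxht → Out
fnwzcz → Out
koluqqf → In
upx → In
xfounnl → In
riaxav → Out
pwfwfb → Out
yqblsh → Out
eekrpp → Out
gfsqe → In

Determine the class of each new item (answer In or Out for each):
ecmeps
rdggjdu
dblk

Out, In, Out

The distinguishing property — odd length — holds for all the 'In' cases and none of the 'Out' cases.
ecmeps: length 6 — does not fit, so Out.
rdggjdu: length 7 — matches, so In.
dblk: length 4 — does not fit, so Out.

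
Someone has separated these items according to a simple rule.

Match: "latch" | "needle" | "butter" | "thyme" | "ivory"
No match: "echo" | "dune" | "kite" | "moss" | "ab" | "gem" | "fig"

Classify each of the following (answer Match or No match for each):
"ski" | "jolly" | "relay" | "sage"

No match, Match, Match, No match

The distinguishing property — length ≥ 5 — holds for all the 'Match' cases and none of the 'No match' cases.
"ski" → length 3 → No match. "jolly" → length 5 → Match. "relay" → length 5 → Match. "sage" → length 4 → No match.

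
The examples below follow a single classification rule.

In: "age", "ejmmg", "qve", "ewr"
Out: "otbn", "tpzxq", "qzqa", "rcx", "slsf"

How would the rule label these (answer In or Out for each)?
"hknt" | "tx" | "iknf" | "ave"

Out, Out, Out, In

Comparing the two groups points to one rule — contains 'e'.
"hknt": Out (no 'e').
"tx": Out (no 'e').
"iknf": Out (no 'e').
"ave": In (has 'e').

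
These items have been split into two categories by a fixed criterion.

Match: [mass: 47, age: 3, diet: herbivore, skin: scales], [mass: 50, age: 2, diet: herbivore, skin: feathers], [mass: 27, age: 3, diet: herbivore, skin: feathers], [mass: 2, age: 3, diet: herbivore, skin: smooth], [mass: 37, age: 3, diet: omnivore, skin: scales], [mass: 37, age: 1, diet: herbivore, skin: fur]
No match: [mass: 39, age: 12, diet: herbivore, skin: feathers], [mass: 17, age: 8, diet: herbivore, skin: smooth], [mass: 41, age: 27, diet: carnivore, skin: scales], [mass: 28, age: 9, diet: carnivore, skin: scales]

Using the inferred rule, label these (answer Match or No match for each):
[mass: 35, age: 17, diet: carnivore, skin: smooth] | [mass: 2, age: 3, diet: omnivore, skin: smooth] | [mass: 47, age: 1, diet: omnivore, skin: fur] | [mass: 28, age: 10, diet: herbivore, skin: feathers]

No match, Match, Match, No match

The pattern is that an item is 'Match' exactly when: age ≤ 3.
[mass: 35, age: 17, diet: carnivore, skin: smooth] → age = 17 → No match.
[mass: 2, age: 3, diet: omnivore, skin: smooth] → age = 3 → Match.
[mass: 47, age: 1, diet: omnivore, skin: fur] → age = 1 → Match.
[mass: 28, age: 10, diet: herbivore, skin: feathers] → age = 10 → No match.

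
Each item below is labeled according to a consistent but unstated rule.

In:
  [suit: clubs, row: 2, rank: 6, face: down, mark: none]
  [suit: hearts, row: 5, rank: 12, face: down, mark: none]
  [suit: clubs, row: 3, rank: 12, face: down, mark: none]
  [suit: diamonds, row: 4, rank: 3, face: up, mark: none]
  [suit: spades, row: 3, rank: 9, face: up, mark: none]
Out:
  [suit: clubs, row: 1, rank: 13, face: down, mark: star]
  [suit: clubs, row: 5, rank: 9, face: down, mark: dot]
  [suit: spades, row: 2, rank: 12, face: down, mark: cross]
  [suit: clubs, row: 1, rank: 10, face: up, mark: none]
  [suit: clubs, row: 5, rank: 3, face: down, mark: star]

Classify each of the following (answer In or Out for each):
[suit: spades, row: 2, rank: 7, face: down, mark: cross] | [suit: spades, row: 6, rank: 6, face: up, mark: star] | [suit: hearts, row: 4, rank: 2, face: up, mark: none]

The classifier is using: mark is none AND row ≥ 2.
[suit: spades, row: 2, rank: 7, face: down, mark: cross]: Out (mark is cross, row = 2).
[suit: spades, row: 6, rank: 6, face: up, mark: star]: Out (mark is star, row = 6).
[suit: hearts, row: 4, rank: 2, face: up, mark: none]: In (mark is none, row = 4).

Out, Out, In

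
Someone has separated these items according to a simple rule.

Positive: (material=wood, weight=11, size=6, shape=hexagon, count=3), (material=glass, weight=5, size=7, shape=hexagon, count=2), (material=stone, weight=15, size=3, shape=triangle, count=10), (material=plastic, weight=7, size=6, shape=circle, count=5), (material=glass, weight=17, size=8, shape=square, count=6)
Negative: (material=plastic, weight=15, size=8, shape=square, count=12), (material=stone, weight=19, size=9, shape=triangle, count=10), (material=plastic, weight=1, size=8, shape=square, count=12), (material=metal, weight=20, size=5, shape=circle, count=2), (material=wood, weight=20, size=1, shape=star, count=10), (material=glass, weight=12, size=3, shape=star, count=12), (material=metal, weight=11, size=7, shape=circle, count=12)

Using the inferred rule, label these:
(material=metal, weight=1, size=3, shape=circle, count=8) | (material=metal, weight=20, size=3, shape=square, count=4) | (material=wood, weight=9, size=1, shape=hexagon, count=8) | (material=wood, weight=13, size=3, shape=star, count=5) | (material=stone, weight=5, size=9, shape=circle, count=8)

Positive, Negative, Positive, Positive, Positive

The classifier is using: weight ≤ 17 AND count ≤ 10.
(material=metal, weight=1, size=3, shape=circle, count=8) → weight = 1, count = 8 → Positive. (material=metal, weight=20, size=3, shape=square, count=4) → weight = 20, count = 4 → Negative. (material=wood, weight=9, size=1, shape=hexagon, count=8) → weight = 9, count = 8 → Positive. (material=wood, weight=13, size=3, shape=star, count=5) → weight = 13, count = 5 → Positive. (material=stone, weight=5, size=9, shape=circle, count=8) → weight = 5, count = 8 → Positive.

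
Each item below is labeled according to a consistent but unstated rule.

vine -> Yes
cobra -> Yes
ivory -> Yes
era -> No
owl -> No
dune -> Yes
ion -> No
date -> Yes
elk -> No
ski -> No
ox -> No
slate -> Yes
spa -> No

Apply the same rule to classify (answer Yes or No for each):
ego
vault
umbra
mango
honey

No, Yes, Yes, Yes, Yes

The distinguishing property — length ≥ 4 — holds for all the 'Yes' cases and none of the 'No' cases.
ego: length 3 — does not pass, so No.
vault: length 5 — qualifies, so Yes.
umbra: length 5 — qualifies, so Yes.
mango: length 5 — qualifies, so Yes.
honey: length 5 — qualifies, so Yes.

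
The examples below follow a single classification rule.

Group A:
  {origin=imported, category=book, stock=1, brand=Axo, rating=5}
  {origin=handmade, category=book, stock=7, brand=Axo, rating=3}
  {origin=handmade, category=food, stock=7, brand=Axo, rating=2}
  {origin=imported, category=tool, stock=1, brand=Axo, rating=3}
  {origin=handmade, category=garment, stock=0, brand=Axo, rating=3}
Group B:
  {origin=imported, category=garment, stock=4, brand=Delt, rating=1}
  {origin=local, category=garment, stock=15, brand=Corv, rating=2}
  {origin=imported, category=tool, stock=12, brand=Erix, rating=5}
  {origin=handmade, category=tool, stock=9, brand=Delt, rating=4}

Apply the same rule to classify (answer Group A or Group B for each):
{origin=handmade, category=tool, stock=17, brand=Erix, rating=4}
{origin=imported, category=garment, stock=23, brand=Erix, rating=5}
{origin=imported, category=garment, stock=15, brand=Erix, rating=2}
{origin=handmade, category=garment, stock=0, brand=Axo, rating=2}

Group B, Group B, Group B, Group A

Comparing the two groups points to one rule — brand is Axo.
{origin=handmade, category=tool, stock=17, brand=Erix, rating=4} → brand is Erix → Group B.
{origin=imported, category=garment, stock=23, brand=Erix, rating=5} → brand is Erix → Group B.
{origin=imported, category=garment, stock=15, brand=Erix, rating=2} → brand is Erix → Group B.
{origin=handmade, category=garment, stock=0, brand=Axo, rating=2} → brand is Axo → Group A.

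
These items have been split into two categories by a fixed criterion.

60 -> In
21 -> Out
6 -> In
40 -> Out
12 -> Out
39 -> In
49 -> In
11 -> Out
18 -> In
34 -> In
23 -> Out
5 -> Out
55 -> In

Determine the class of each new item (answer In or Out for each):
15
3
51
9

One predicate separates the groups cleanly: digit sum ≥ 6.

In, Out, In, In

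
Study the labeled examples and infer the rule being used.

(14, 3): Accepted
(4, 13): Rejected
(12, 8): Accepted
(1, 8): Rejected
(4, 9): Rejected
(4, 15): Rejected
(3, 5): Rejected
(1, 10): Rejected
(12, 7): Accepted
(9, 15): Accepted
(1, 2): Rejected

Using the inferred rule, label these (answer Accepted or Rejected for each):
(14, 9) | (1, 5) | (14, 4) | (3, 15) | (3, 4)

Accepted, Rejected, Accepted, Rejected, Rejected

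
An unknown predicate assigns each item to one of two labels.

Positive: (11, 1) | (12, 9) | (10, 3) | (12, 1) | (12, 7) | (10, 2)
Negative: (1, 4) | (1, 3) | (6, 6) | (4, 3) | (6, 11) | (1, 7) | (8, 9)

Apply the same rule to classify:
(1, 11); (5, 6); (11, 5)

Negative, Negative, Positive

Every 'Positive' example satisfies: first ≥ 9. None of the 'Negative' examples do.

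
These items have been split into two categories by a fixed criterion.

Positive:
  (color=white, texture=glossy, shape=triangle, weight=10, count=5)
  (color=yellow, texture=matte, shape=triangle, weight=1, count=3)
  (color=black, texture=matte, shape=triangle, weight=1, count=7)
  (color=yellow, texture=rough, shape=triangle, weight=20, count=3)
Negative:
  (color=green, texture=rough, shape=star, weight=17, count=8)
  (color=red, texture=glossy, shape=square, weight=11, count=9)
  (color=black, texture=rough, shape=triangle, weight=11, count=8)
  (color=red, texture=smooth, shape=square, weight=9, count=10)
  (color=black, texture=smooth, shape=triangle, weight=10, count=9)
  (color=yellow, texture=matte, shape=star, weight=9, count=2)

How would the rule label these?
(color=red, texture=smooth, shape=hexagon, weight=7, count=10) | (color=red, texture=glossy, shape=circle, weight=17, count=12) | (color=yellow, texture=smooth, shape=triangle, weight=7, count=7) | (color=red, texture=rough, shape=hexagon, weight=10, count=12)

One predicate separates the groups cleanly: shape is triangle AND count ≤ 7.
(color=red, texture=smooth, shape=hexagon, weight=7, count=10): Negative (shape is hexagon, count = 10). (color=red, texture=glossy, shape=circle, weight=17, count=12): Negative (shape is circle, count = 12). (color=yellow, texture=smooth, shape=triangle, weight=7, count=7): Positive (shape is triangle, count = 7). (color=red, texture=rough, shape=hexagon, weight=10, count=12): Negative (shape is hexagon, count = 12).

Negative, Negative, Positive, Negative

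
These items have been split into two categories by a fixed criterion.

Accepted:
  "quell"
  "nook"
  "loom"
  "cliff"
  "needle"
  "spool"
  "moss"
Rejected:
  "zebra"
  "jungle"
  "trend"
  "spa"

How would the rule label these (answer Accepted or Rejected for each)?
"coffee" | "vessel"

Rule: has a double letter. This holds for each 'Accepted' example and fails for each 'Rejected' one.

Accepted, Accepted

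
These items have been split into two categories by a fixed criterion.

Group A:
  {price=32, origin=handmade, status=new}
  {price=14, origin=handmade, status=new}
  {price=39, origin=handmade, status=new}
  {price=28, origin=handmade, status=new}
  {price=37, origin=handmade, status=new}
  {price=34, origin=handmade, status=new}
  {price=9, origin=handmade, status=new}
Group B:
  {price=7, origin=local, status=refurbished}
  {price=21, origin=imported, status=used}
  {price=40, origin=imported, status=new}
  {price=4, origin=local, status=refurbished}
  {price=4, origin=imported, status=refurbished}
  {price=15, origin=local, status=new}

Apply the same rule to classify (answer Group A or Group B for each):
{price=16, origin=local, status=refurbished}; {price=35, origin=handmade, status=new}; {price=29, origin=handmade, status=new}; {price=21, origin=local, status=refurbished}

Group B, Group A, Group A, Group B

Every 'Group A' example satisfies: origin is handmade. None of the 'Group B' examples do.
{price=16, origin=local, status=refurbished} — origin is local, hence Group B.
{price=35, origin=handmade, status=new} — origin is handmade, hence Group A.
{price=29, origin=handmade, status=new} — origin is handmade, hence Group A.
{price=21, origin=local, status=refurbished} — origin is local, hence Group B.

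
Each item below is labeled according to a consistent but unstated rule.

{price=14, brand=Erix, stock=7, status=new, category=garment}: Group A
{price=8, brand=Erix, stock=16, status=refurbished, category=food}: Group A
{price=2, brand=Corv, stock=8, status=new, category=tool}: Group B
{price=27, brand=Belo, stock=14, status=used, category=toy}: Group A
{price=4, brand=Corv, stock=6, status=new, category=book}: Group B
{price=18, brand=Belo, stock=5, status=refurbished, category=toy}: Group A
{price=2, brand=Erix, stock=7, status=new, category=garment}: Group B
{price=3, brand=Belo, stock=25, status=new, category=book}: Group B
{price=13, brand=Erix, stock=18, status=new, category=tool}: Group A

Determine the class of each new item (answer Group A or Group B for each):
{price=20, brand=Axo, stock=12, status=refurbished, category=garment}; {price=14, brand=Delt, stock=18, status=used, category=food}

Group A, Group A

'Group A' ⟺ price ≥ 8.
Group A: {price=20, brand=Axo, stock=12, status=refurbished, category=garment}, since price = 20.
Group A: {price=14, brand=Delt, stock=18, status=used, category=food}, since price = 14.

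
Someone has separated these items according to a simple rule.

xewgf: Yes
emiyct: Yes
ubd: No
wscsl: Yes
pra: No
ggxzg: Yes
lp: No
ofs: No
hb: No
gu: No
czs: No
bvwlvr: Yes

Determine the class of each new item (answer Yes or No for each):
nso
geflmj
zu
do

No, Yes, No, No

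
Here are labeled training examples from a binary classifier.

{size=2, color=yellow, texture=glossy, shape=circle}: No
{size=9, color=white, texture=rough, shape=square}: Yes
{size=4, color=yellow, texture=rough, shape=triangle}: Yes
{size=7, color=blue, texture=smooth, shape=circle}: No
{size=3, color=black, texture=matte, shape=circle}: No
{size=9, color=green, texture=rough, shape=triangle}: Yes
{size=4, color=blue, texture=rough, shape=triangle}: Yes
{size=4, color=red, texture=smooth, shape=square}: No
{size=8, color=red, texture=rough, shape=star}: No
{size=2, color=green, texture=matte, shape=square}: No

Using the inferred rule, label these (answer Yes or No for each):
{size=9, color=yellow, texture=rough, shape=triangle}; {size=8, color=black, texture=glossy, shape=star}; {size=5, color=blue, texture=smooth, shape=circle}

The pattern is that an item is 'Yes' exactly when: color is white OR shape is triangle.
{size=9, color=yellow, texture=rough, shape=triangle}: color is yellow, shape is triangle, has this property → Yes. {size=8, color=black, texture=glossy, shape=star}: color is black, shape is star, does not satisfy this → No. {size=5, color=blue, texture=smooth, shape=circle}: color is blue, shape is circle, does not satisfy this → No.

Yes, No, No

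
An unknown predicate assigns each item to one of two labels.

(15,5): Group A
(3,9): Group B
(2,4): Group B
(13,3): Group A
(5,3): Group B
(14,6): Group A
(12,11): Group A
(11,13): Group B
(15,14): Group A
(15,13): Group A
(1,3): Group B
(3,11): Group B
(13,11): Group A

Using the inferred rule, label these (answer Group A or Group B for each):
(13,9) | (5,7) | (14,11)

The classifier is using: first ≥ 12.
(13,9) — first 13, hence Group A. (5,7) — first 5, hence Group B. (14,11) — first 14, hence Group A.

Group A, Group B, Group A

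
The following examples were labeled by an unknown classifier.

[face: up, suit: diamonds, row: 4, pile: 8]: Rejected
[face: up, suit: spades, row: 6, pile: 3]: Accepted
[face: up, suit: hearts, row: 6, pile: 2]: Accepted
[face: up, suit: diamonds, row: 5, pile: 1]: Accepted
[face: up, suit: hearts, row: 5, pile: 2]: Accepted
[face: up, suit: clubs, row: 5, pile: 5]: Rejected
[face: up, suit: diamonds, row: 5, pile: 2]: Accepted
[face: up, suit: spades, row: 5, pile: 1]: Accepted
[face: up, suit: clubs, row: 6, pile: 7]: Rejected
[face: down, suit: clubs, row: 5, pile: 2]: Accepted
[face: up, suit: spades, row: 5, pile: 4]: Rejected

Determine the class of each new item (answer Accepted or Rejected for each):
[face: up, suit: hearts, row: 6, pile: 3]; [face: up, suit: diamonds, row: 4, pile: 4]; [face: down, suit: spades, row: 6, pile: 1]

One predicate separates the groups cleanly: pile ≤ 3.
[face: up, suit: hearts, row: 6, pile: 3] → pile = 3 → Accepted.
[face: up, suit: diamonds, row: 4, pile: 4] → pile = 4 → Rejected.
[face: down, suit: spades, row: 6, pile: 1] → pile = 1 → Accepted.

Accepted, Rejected, Accepted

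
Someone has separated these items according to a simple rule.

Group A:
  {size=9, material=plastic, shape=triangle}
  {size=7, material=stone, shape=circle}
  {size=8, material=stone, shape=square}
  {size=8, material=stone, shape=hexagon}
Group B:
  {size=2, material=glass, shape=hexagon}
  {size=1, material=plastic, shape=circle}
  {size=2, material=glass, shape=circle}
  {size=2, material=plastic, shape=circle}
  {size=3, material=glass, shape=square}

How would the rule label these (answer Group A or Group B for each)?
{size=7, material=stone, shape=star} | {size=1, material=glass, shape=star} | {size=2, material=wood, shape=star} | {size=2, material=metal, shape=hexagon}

The classifier is using: size ≥ 7.
{size=7, material=stone, shape=star} → size = 7 → Group A.
{size=1, material=glass, shape=star} → size = 1 → Group B.
{size=2, material=wood, shape=star} → size = 2 → Group B.
{size=2, material=metal, shape=hexagon} → size = 2 → Group B.

Group A, Group B, Group B, Group B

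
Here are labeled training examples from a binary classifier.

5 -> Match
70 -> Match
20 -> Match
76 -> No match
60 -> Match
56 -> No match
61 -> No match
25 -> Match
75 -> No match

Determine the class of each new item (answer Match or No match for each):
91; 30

No match, Match

Every 'Match' example satisfies: multiple of 5 AND at most 70. None of the 'No match' examples do.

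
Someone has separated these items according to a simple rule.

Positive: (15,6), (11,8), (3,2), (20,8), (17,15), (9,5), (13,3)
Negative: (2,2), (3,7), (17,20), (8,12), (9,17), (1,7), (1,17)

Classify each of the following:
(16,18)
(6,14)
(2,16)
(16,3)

Negative, Negative, Negative, Positive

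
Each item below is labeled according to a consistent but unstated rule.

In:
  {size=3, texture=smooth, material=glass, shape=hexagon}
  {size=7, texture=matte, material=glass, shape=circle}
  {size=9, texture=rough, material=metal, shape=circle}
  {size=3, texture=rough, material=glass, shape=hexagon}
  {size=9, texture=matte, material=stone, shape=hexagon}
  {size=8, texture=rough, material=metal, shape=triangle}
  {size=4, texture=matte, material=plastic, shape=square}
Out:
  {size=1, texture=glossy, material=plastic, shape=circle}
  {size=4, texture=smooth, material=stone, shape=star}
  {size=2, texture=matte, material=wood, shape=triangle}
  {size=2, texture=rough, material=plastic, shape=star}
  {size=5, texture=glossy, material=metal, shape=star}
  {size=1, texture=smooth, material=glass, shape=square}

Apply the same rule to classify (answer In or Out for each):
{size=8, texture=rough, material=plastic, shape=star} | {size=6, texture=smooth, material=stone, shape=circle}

Out, In

The distinguishing property — shape is not star AND size ≥ 3 — holds for all the 'In' cases and none of the 'Out' cases.
{size=8, texture=rough, material=plastic, shape=star} — shape is star, size = 8, hence Out. {size=6, texture=smooth, material=stone, shape=circle} — shape is circle, size = 6, hence In.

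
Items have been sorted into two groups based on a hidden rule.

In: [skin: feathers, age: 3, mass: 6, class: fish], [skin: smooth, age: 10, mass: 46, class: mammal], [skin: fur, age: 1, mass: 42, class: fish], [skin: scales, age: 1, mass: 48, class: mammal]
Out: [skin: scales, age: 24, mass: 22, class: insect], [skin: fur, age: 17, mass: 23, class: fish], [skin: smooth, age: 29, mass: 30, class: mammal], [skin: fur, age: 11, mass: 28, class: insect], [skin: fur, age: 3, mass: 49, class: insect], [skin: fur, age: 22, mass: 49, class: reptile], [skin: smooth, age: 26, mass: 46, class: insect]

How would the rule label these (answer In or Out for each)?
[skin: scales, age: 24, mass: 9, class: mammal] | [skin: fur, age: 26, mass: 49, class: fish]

The distinguishing property — mass ≤ 48 AND age ≤ 10 — holds for all the 'In' cases and none of the 'Out' cases.
[skin: scales, age: 24, mass: 9, class: mammal] → mass = 9, age = 24 → Out.
[skin: fur, age: 26, mass: 49, class: fish] → mass = 49, age = 26 → Out.

Out, Out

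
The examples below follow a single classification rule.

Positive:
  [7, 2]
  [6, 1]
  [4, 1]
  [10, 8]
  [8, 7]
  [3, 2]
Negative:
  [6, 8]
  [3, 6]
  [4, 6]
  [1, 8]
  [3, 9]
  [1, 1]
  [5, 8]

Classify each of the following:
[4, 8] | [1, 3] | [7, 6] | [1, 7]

One predicate separates the groups cleanly: first > second.
[4, 8]: 4 < 8, doesn't qualify → Negative.
[1, 3]: 1 < 3, doesn't qualify → Negative.
[7, 6]: 7 > 6, meets the rule → Positive.
[1, 7]: 1 < 7, doesn't qualify → Negative.

Negative, Negative, Positive, Negative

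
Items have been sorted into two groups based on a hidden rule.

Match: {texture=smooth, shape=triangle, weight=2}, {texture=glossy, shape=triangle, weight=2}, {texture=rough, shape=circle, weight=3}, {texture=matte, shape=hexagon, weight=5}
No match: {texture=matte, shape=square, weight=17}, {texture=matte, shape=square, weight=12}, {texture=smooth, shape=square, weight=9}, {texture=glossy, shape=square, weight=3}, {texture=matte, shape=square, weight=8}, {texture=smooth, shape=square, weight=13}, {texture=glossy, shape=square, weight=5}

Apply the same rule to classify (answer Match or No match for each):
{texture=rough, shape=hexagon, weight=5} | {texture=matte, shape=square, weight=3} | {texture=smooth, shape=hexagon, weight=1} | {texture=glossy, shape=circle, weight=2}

The simplest hypothesis consistent with all the labels is: shape is not square.
{texture=rough, shape=hexagon, weight=5} → shape is hexagon → Match. {texture=matte, shape=square, weight=3} → shape is square → No match. {texture=smooth, shape=hexagon, weight=1} → shape is hexagon → Match. {texture=glossy, shape=circle, weight=2} → shape is circle → Match.

Match, No match, Match, Match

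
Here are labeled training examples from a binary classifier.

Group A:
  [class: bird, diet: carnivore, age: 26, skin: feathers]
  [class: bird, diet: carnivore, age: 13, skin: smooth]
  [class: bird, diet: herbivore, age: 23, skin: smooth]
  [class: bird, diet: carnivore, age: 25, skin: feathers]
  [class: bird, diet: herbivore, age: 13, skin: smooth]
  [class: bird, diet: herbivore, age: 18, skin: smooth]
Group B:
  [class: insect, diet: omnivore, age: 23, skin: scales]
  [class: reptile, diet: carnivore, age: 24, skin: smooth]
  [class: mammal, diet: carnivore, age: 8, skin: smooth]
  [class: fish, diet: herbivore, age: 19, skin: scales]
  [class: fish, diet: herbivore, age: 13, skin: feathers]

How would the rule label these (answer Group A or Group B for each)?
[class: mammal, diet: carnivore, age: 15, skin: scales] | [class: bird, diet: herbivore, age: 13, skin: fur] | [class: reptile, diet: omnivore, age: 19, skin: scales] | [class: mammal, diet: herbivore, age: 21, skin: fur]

The distinguishing property — class is bird — holds for all the 'Group A' cases and none of the 'Group B' cases.
[class: mammal, diet: carnivore, age: 15, skin: scales] — class is mammal, hence Group B. [class: bird, diet: herbivore, age: 13, skin: fur] — class is bird, hence Group A. [class: reptile, diet: omnivore, age: 19, skin: scales] — class is reptile, hence Group B. [class: mammal, diet: herbivore, age: 21, skin: fur] — class is mammal, hence Group B.

Group B, Group A, Group B, Group B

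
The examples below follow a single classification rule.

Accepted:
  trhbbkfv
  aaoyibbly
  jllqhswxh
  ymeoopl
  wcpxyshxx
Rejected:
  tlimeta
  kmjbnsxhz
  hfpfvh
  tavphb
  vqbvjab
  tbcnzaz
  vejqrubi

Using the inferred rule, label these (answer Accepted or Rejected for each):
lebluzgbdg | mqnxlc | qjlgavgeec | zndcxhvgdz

Rejected, Rejected, Accepted, Rejected

A rule that fits every label: has a double letter — true of each 'Accepted' example, false of each 'Rejected' one.
lebluzgbdg → no doubled letter → Rejected.
mqnxlc → no doubled letter → Rejected.
qjlgavgeec → 'ee' doubled → Accepted.
zndcxhvgdz → no doubled letter → Rejected.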